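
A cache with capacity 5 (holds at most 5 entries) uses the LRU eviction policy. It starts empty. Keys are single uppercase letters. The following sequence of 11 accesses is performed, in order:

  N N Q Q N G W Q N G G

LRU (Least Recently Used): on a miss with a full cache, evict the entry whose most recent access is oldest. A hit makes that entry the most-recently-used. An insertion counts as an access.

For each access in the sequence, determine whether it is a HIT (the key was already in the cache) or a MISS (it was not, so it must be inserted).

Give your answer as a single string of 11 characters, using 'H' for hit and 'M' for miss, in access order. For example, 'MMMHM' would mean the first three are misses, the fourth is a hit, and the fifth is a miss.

Answer: MHMHHMMHHHH

Derivation:
LRU simulation (capacity=5):
  1. access N: MISS. Cache (LRU->MRU): [N]
  2. access N: HIT. Cache (LRU->MRU): [N]
  3. access Q: MISS. Cache (LRU->MRU): [N Q]
  4. access Q: HIT. Cache (LRU->MRU): [N Q]
  5. access N: HIT. Cache (LRU->MRU): [Q N]
  6. access G: MISS. Cache (LRU->MRU): [Q N G]
  7. access W: MISS. Cache (LRU->MRU): [Q N G W]
  8. access Q: HIT. Cache (LRU->MRU): [N G W Q]
  9. access N: HIT. Cache (LRU->MRU): [G W Q N]
  10. access G: HIT. Cache (LRU->MRU): [W Q N G]
  11. access G: HIT. Cache (LRU->MRU): [W Q N G]
Total: 7 hits, 4 misses, 0 evictions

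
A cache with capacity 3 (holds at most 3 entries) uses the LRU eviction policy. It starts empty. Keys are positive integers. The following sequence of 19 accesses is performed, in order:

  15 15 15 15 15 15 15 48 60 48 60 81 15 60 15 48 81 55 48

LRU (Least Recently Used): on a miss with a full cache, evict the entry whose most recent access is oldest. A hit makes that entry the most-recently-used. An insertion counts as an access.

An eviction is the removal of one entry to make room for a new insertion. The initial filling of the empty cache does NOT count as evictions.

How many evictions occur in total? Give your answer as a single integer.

Answer: 5

Derivation:
LRU simulation (capacity=3):
  1. access 15: MISS. Cache (LRU->MRU): [15]
  2. access 15: HIT. Cache (LRU->MRU): [15]
  3. access 15: HIT. Cache (LRU->MRU): [15]
  4. access 15: HIT. Cache (LRU->MRU): [15]
  5. access 15: HIT. Cache (LRU->MRU): [15]
  6. access 15: HIT. Cache (LRU->MRU): [15]
  7. access 15: HIT. Cache (LRU->MRU): [15]
  8. access 48: MISS. Cache (LRU->MRU): [15 48]
  9. access 60: MISS. Cache (LRU->MRU): [15 48 60]
  10. access 48: HIT. Cache (LRU->MRU): [15 60 48]
  11. access 60: HIT. Cache (LRU->MRU): [15 48 60]
  12. access 81: MISS, evict 15. Cache (LRU->MRU): [48 60 81]
  13. access 15: MISS, evict 48. Cache (LRU->MRU): [60 81 15]
  14. access 60: HIT. Cache (LRU->MRU): [81 15 60]
  15. access 15: HIT. Cache (LRU->MRU): [81 60 15]
  16. access 48: MISS, evict 81. Cache (LRU->MRU): [60 15 48]
  17. access 81: MISS, evict 60. Cache (LRU->MRU): [15 48 81]
  18. access 55: MISS, evict 15. Cache (LRU->MRU): [48 81 55]
  19. access 48: HIT. Cache (LRU->MRU): [81 55 48]
Total: 11 hits, 8 misses, 5 evictions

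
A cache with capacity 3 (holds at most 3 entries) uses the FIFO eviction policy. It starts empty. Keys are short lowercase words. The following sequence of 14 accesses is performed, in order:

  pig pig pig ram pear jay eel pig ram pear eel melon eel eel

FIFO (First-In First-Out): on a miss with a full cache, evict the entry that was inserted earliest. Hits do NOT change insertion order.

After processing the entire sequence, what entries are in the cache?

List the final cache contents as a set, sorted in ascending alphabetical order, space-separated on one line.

Answer: eel melon pear

Derivation:
FIFO simulation (capacity=3):
  1. access pig: MISS. Cache (old->new): [pig]
  2. access pig: HIT. Cache (old->new): [pig]
  3. access pig: HIT. Cache (old->new): [pig]
  4. access ram: MISS. Cache (old->new): [pig ram]
  5. access pear: MISS. Cache (old->new): [pig ram pear]
  6. access jay: MISS, evict pig. Cache (old->new): [ram pear jay]
  7. access eel: MISS, evict ram. Cache (old->new): [pear jay eel]
  8. access pig: MISS, evict pear. Cache (old->new): [jay eel pig]
  9. access ram: MISS, evict jay. Cache (old->new): [eel pig ram]
  10. access pear: MISS, evict eel. Cache (old->new): [pig ram pear]
  11. access eel: MISS, evict pig. Cache (old->new): [ram pear eel]
  12. access melon: MISS, evict ram. Cache (old->new): [pear eel melon]
  13. access eel: HIT. Cache (old->new): [pear eel melon]
  14. access eel: HIT. Cache (old->new): [pear eel melon]
Total: 4 hits, 10 misses, 7 evictions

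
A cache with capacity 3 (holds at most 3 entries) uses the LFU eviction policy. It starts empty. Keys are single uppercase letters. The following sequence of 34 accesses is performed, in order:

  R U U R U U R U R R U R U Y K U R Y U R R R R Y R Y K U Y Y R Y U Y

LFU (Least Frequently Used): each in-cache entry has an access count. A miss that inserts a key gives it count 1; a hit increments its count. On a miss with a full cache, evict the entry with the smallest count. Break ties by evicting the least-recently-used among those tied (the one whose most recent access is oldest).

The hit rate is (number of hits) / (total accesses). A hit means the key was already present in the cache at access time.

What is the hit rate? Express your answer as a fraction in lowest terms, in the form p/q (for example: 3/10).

LFU simulation (capacity=3):
  1. access R: MISS. Cache: [R(c=1)]
  2. access U: MISS. Cache: [R(c=1) U(c=1)]
  3. access U: HIT, count now 2. Cache: [R(c=1) U(c=2)]
  4. access R: HIT, count now 2. Cache: [U(c=2) R(c=2)]
  5. access U: HIT, count now 3. Cache: [R(c=2) U(c=3)]
  6. access U: HIT, count now 4. Cache: [R(c=2) U(c=4)]
  7. access R: HIT, count now 3. Cache: [R(c=3) U(c=4)]
  8. access U: HIT, count now 5. Cache: [R(c=3) U(c=5)]
  9. access R: HIT, count now 4. Cache: [R(c=4) U(c=5)]
  10. access R: HIT, count now 5. Cache: [U(c=5) R(c=5)]
  11. access U: HIT, count now 6. Cache: [R(c=5) U(c=6)]
  12. access R: HIT, count now 6. Cache: [U(c=6) R(c=6)]
  13. access U: HIT, count now 7. Cache: [R(c=6) U(c=7)]
  14. access Y: MISS. Cache: [Y(c=1) R(c=6) U(c=7)]
  15. access K: MISS, evict Y(c=1). Cache: [K(c=1) R(c=6) U(c=7)]
  16. access U: HIT, count now 8. Cache: [K(c=1) R(c=6) U(c=8)]
  17. access R: HIT, count now 7. Cache: [K(c=1) R(c=7) U(c=8)]
  18. access Y: MISS, evict K(c=1). Cache: [Y(c=1) R(c=7) U(c=8)]
  19. access U: HIT, count now 9. Cache: [Y(c=1) R(c=7) U(c=9)]
  20. access R: HIT, count now 8. Cache: [Y(c=1) R(c=8) U(c=9)]
  21. access R: HIT, count now 9. Cache: [Y(c=1) U(c=9) R(c=9)]
  22. access R: HIT, count now 10. Cache: [Y(c=1) U(c=9) R(c=10)]
  23. access R: HIT, count now 11. Cache: [Y(c=1) U(c=9) R(c=11)]
  24. access Y: HIT, count now 2. Cache: [Y(c=2) U(c=9) R(c=11)]
  25. access R: HIT, count now 12. Cache: [Y(c=2) U(c=9) R(c=12)]
  26. access Y: HIT, count now 3. Cache: [Y(c=3) U(c=9) R(c=12)]
  27. access K: MISS, evict Y(c=3). Cache: [K(c=1) U(c=9) R(c=12)]
  28. access U: HIT, count now 10. Cache: [K(c=1) U(c=10) R(c=12)]
  29. access Y: MISS, evict K(c=1). Cache: [Y(c=1) U(c=10) R(c=12)]
  30. access Y: HIT, count now 2. Cache: [Y(c=2) U(c=10) R(c=12)]
  31. access R: HIT, count now 13. Cache: [Y(c=2) U(c=10) R(c=13)]
  32. access Y: HIT, count now 3. Cache: [Y(c=3) U(c=10) R(c=13)]
  33. access U: HIT, count now 11. Cache: [Y(c=3) U(c=11) R(c=13)]
  34. access Y: HIT, count now 4. Cache: [Y(c=4) U(c=11) R(c=13)]
Total: 27 hits, 7 misses, 4 evictions

Hit rate = 27/34

Answer: 27/34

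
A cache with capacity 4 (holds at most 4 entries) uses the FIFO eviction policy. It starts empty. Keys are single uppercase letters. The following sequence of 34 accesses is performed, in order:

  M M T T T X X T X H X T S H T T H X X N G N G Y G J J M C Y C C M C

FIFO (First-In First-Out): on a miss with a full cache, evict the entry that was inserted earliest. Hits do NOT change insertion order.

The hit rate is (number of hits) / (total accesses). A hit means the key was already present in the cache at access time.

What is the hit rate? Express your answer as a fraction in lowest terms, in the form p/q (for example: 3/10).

FIFO simulation (capacity=4):
  1. access M: MISS. Cache (old->new): [M]
  2. access M: HIT. Cache (old->new): [M]
  3. access T: MISS. Cache (old->new): [M T]
  4. access T: HIT. Cache (old->new): [M T]
  5. access T: HIT. Cache (old->new): [M T]
  6. access X: MISS. Cache (old->new): [M T X]
  7. access X: HIT. Cache (old->new): [M T X]
  8. access T: HIT. Cache (old->new): [M T X]
  9. access X: HIT. Cache (old->new): [M T X]
  10. access H: MISS. Cache (old->new): [M T X H]
  11. access X: HIT. Cache (old->new): [M T X H]
  12. access T: HIT. Cache (old->new): [M T X H]
  13. access S: MISS, evict M. Cache (old->new): [T X H S]
  14. access H: HIT. Cache (old->new): [T X H S]
  15. access T: HIT. Cache (old->new): [T X H S]
  16. access T: HIT. Cache (old->new): [T X H S]
  17. access H: HIT. Cache (old->new): [T X H S]
  18. access X: HIT. Cache (old->new): [T X H S]
  19. access X: HIT. Cache (old->new): [T X H S]
  20. access N: MISS, evict T. Cache (old->new): [X H S N]
  21. access G: MISS, evict X. Cache (old->new): [H S N G]
  22. access N: HIT. Cache (old->new): [H S N G]
  23. access G: HIT. Cache (old->new): [H S N G]
  24. access Y: MISS, evict H. Cache (old->new): [S N G Y]
  25. access G: HIT. Cache (old->new): [S N G Y]
  26. access J: MISS, evict S. Cache (old->new): [N G Y J]
  27. access J: HIT. Cache (old->new): [N G Y J]
  28. access M: MISS, evict N. Cache (old->new): [G Y J M]
  29. access C: MISS, evict G. Cache (old->new): [Y J M C]
  30. access Y: HIT. Cache (old->new): [Y J M C]
  31. access C: HIT. Cache (old->new): [Y J M C]
  32. access C: HIT. Cache (old->new): [Y J M C]
  33. access M: HIT. Cache (old->new): [Y J M C]
  34. access C: HIT. Cache (old->new): [Y J M C]
Total: 23 hits, 11 misses, 7 evictions

Hit rate = 23/34

Answer: 23/34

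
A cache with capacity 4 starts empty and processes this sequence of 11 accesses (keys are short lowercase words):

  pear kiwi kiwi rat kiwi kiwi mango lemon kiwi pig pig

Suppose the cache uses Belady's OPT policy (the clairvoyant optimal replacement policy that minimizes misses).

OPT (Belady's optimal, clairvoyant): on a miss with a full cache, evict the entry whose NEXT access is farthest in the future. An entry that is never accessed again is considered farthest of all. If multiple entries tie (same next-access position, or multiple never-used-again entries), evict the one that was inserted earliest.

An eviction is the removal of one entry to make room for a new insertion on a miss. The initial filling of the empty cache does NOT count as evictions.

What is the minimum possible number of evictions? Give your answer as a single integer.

OPT (Belady) simulation (capacity=4):
  1. access pear: MISS. Cache: [pear]
  2. access kiwi: MISS. Cache: [pear kiwi]
  3. access kiwi: HIT. Next use of kiwi: step 5. Cache: [pear kiwi]
  4. access rat: MISS. Cache: [pear kiwi rat]
  5. access kiwi: HIT. Next use of kiwi: step 6. Cache: [pear kiwi rat]
  6. access kiwi: HIT. Next use of kiwi: step 9. Cache: [pear kiwi rat]
  7. access mango: MISS. Cache: [pear kiwi rat mango]
  8. access lemon: MISS, evict pear (next use: never). Cache: [kiwi rat mango lemon]
  9. access kiwi: HIT. Next use of kiwi: never. Cache: [kiwi rat mango lemon]
  10. access pig: MISS, evict kiwi (next use: never). Cache: [rat mango lemon pig]
  11. access pig: HIT. Next use of pig: never. Cache: [rat mango lemon pig]
Total: 5 hits, 6 misses, 2 evictions

Answer: 2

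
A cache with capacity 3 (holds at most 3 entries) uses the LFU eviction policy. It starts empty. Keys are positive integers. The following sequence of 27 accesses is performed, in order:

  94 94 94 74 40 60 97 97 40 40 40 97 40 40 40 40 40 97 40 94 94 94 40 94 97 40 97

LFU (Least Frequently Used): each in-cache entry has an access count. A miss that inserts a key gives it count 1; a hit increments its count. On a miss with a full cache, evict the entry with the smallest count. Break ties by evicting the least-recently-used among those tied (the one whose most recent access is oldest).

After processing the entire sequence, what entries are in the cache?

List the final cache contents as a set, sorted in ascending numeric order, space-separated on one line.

LFU simulation (capacity=3):
  1. access 94: MISS. Cache: [94(c=1)]
  2. access 94: HIT, count now 2. Cache: [94(c=2)]
  3. access 94: HIT, count now 3. Cache: [94(c=3)]
  4. access 74: MISS. Cache: [74(c=1) 94(c=3)]
  5. access 40: MISS. Cache: [74(c=1) 40(c=1) 94(c=3)]
  6. access 60: MISS, evict 74(c=1). Cache: [40(c=1) 60(c=1) 94(c=3)]
  7. access 97: MISS, evict 40(c=1). Cache: [60(c=1) 97(c=1) 94(c=3)]
  8. access 97: HIT, count now 2. Cache: [60(c=1) 97(c=2) 94(c=3)]
  9. access 40: MISS, evict 60(c=1). Cache: [40(c=1) 97(c=2) 94(c=3)]
  10. access 40: HIT, count now 2. Cache: [97(c=2) 40(c=2) 94(c=3)]
  11. access 40: HIT, count now 3. Cache: [97(c=2) 94(c=3) 40(c=3)]
  12. access 97: HIT, count now 3. Cache: [94(c=3) 40(c=3) 97(c=3)]
  13. access 40: HIT, count now 4. Cache: [94(c=3) 97(c=3) 40(c=4)]
  14. access 40: HIT, count now 5. Cache: [94(c=3) 97(c=3) 40(c=5)]
  15. access 40: HIT, count now 6. Cache: [94(c=3) 97(c=3) 40(c=6)]
  16. access 40: HIT, count now 7. Cache: [94(c=3) 97(c=3) 40(c=7)]
  17. access 40: HIT, count now 8. Cache: [94(c=3) 97(c=3) 40(c=8)]
  18. access 97: HIT, count now 4. Cache: [94(c=3) 97(c=4) 40(c=8)]
  19. access 40: HIT, count now 9. Cache: [94(c=3) 97(c=4) 40(c=9)]
  20. access 94: HIT, count now 4. Cache: [97(c=4) 94(c=4) 40(c=9)]
  21. access 94: HIT, count now 5. Cache: [97(c=4) 94(c=5) 40(c=9)]
  22. access 94: HIT, count now 6. Cache: [97(c=4) 94(c=6) 40(c=9)]
  23. access 40: HIT, count now 10. Cache: [97(c=4) 94(c=6) 40(c=10)]
  24. access 94: HIT, count now 7. Cache: [97(c=4) 94(c=7) 40(c=10)]
  25. access 97: HIT, count now 5. Cache: [97(c=5) 94(c=7) 40(c=10)]
  26. access 40: HIT, count now 11. Cache: [97(c=5) 94(c=7) 40(c=11)]
  27. access 97: HIT, count now 6. Cache: [97(c=6) 94(c=7) 40(c=11)]
Total: 21 hits, 6 misses, 3 evictions

Answer: 40 94 97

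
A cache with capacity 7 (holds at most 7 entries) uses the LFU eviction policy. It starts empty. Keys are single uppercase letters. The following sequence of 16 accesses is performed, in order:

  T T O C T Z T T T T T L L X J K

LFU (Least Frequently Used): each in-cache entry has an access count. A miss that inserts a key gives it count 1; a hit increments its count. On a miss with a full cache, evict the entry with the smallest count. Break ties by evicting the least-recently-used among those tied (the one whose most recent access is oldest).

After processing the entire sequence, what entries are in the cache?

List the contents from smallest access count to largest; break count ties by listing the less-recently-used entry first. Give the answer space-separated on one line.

Answer: C Z X J K L T

Derivation:
LFU simulation (capacity=7):
  1. access T: MISS. Cache: [T(c=1)]
  2. access T: HIT, count now 2. Cache: [T(c=2)]
  3. access O: MISS. Cache: [O(c=1) T(c=2)]
  4. access C: MISS. Cache: [O(c=1) C(c=1) T(c=2)]
  5. access T: HIT, count now 3. Cache: [O(c=1) C(c=1) T(c=3)]
  6. access Z: MISS. Cache: [O(c=1) C(c=1) Z(c=1) T(c=3)]
  7. access T: HIT, count now 4. Cache: [O(c=1) C(c=1) Z(c=1) T(c=4)]
  8. access T: HIT, count now 5. Cache: [O(c=1) C(c=1) Z(c=1) T(c=5)]
  9. access T: HIT, count now 6. Cache: [O(c=1) C(c=1) Z(c=1) T(c=6)]
  10. access T: HIT, count now 7. Cache: [O(c=1) C(c=1) Z(c=1) T(c=7)]
  11. access T: HIT, count now 8. Cache: [O(c=1) C(c=1) Z(c=1) T(c=8)]
  12. access L: MISS. Cache: [O(c=1) C(c=1) Z(c=1) L(c=1) T(c=8)]
  13. access L: HIT, count now 2. Cache: [O(c=1) C(c=1) Z(c=1) L(c=2) T(c=8)]
  14. access X: MISS. Cache: [O(c=1) C(c=1) Z(c=1) X(c=1) L(c=2) T(c=8)]
  15. access J: MISS. Cache: [O(c=1) C(c=1) Z(c=1) X(c=1) J(c=1) L(c=2) T(c=8)]
  16. access K: MISS, evict O(c=1). Cache: [C(c=1) Z(c=1) X(c=1) J(c=1) K(c=1) L(c=2) T(c=8)]
Total: 8 hits, 8 misses, 1 evictions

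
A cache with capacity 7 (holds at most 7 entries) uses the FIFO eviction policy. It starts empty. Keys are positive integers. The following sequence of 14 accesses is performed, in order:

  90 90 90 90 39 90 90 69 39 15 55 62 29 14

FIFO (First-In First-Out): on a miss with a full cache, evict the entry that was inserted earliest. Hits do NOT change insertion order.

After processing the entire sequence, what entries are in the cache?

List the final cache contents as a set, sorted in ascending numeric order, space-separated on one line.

Answer: 14 15 29 39 55 62 69

Derivation:
FIFO simulation (capacity=7):
  1. access 90: MISS. Cache (old->new): [90]
  2. access 90: HIT. Cache (old->new): [90]
  3. access 90: HIT. Cache (old->new): [90]
  4. access 90: HIT. Cache (old->new): [90]
  5. access 39: MISS. Cache (old->new): [90 39]
  6. access 90: HIT. Cache (old->new): [90 39]
  7. access 90: HIT. Cache (old->new): [90 39]
  8. access 69: MISS. Cache (old->new): [90 39 69]
  9. access 39: HIT. Cache (old->new): [90 39 69]
  10. access 15: MISS. Cache (old->new): [90 39 69 15]
  11. access 55: MISS. Cache (old->new): [90 39 69 15 55]
  12. access 62: MISS. Cache (old->new): [90 39 69 15 55 62]
  13. access 29: MISS. Cache (old->new): [90 39 69 15 55 62 29]
  14. access 14: MISS, evict 90. Cache (old->new): [39 69 15 55 62 29 14]
Total: 6 hits, 8 misses, 1 evictions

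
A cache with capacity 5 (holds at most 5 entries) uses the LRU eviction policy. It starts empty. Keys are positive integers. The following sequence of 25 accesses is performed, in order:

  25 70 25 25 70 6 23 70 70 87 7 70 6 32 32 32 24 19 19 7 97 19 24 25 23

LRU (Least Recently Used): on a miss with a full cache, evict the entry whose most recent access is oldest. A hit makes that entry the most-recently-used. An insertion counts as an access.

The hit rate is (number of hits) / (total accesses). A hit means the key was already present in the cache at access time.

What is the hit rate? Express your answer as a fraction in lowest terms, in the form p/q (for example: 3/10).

LRU simulation (capacity=5):
  1. access 25: MISS. Cache (LRU->MRU): [25]
  2. access 70: MISS. Cache (LRU->MRU): [25 70]
  3. access 25: HIT. Cache (LRU->MRU): [70 25]
  4. access 25: HIT. Cache (LRU->MRU): [70 25]
  5. access 70: HIT. Cache (LRU->MRU): [25 70]
  6. access 6: MISS. Cache (LRU->MRU): [25 70 6]
  7. access 23: MISS. Cache (LRU->MRU): [25 70 6 23]
  8. access 70: HIT. Cache (LRU->MRU): [25 6 23 70]
  9. access 70: HIT. Cache (LRU->MRU): [25 6 23 70]
  10. access 87: MISS. Cache (LRU->MRU): [25 6 23 70 87]
  11. access 7: MISS, evict 25. Cache (LRU->MRU): [6 23 70 87 7]
  12. access 70: HIT. Cache (LRU->MRU): [6 23 87 7 70]
  13. access 6: HIT. Cache (LRU->MRU): [23 87 7 70 6]
  14. access 32: MISS, evict 23. Cache (LRU->MRU): [87 7 70 6 32]
  15. access 32: HIT. Cache (LRU->MRU): [87 7 70 6 32]
  16. access 32: HIT. Cache (LRU->MRU): [87 7 70 6 32]
  17. access 24: MISS, evict 87. Cache (LRU->MRU): [7 70 6 32 24]
  18. access 19: MISS, evict 7. Cache (LRU->MRU): [70 6 32 24 19]
  19. access 19: HIT. Cache (LRU->MRU): [70 6 32 24 19]
  20. access 7: MISS, evict 70. Cache (LRU->MRU): [6 32 24 19 7]
  21. access 97: MISS, evict 6. Cache (LRU->MRU): [32 24 19 7 97]
  22. access 19: HIT. Cache (LRU->MRU): [32 24 7 97 19]
  23. access 24: HIT. Cache (LRU->MRU): [32 7 97 19 24]
  24. access 25: MISS, evict 32. Cache (LRU->MRU): [7 97 19 24 25]
  25. access 23: MISS, evict 7. Cache (LRU->MRU): [97 19 24 25 23]
Total: 12 hits, 13 misses, 8 evictions

Hit rate = 12/25

Answer: 12/25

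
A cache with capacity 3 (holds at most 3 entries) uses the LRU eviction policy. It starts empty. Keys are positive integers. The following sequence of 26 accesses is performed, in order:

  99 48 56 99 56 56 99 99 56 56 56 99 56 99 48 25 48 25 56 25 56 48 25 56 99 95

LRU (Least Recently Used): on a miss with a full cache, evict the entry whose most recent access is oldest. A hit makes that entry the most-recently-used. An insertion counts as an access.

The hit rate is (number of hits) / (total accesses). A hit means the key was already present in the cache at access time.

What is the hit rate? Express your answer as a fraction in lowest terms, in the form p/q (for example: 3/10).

Answer: 19/26

Derivation:
LRU simulation (capacity=3):
  1. access 99: MISS. Cache (LRU->MRU): [99]
  2. access 48: MISS. Cache (LRU->MRU): [99 48]
  3. access 56: MISS. Cache (LRU->MRU): [99 48 56]
  4. access 99: HIT. Cache (LRU->MRU): [48 56 99]
  5. access 56: HIT. Cache (LRU->MRU): [48 99 56]
  6. access 56: HIT. Cache (LRU->MRU): [48 99 56]
  7. access 99: HIT. Cache (LRU->MRU): [48 56 99]
  8. access 99: HIT. Cache (LRU->MRU): [48 56 99]
  9. access 56: HIT. Cache (LRU->MRU): [48 99 56]
  10. access 56: HIT. Cache (LRU->MRU): [48 99 56]
  11. access 56: HIT. Cache (LRU->MRU): [48 99 56]
  12. access 99: HIT. Cache (LRU->MRU): [48 56 99]
  13. access 56: HIT. Cache (LRU->MRU): [48 99 56]
  14. access 99: HIT. Cache (LRU->MRU): [48 56 99]
  15. access 48: HIT. Cache (LRU->MRU): [56 99 48]
  16. access 25: MISS, evict 56. Cache (LRU->MRU): [99 48 25]
  17. access 48: HIT. Cache (LRU->MRU): [99 25 48]
  18. access 25: HIT. Cache (LRU->MRU): [99 48 25]
  19. access 56: MISS, evict 99. Cache (LRU->MRU): [48 25 56]
  20. access 25: HIT. Cache (LRU->MRU): [48 56 25]
  21. access 56: HIT. Cache (LRU->MRU): [48 25 56]
  22. access 48: HIT. Cache (LRU->MRU): [25 56 48]
  23. access 25: HIT. Cache (LRU->MRU): [56 48 25]
  24. access 56: HIT. Cache (LRU->MRU): [48 25 56]
  25. access 99: MISS, evict 48. Cache (LRU->MRU): [25 56 99]
  26. access 95: MISS, evict 25. Cache (LRU->MRU): [56 99 95]
Total: 19 hits, 7 misses, 4 evictions

Hit rate = 19/26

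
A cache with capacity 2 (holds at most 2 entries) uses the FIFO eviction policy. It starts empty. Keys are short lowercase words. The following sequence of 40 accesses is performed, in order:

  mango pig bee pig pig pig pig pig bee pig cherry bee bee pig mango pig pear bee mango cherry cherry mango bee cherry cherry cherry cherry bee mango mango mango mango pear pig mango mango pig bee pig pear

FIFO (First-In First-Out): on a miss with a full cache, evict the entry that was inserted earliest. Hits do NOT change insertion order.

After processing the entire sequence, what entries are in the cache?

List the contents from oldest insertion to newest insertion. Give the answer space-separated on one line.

FIFO simulation (capacity=2):
  1. access mango: MISS. Cache (old->new): [mango]
  2. access pig: MISS. Cache (old->new): [mango pig]
  3. access bee: MISS, evict mango. Cache (old->new): [pig bee]
  4. access pig: HIT. Cache (old->new): [pig bee]
  5. access pig: HIT. Cache (old->new): [pig bee]
  6. access pig: HIT. Cache (old->new): [pig bee]
  7. access pig: HIT. Cache (old->new): [pig bee]
  8. access pig: HIT. Cache (old->new): [pig bee]
  9. access bee: HIT. Cache (old->new): [pig bee]
  10. access pig: HIT. Cache (old->new): [pig bee]
  11. access cherry: MISS, evict pig. Cache (old->new): [bee cherry]
  12. access bee: HIT. Cache (old->new): [bee cherry]
  13. access bee: HIT. Cache (old->new): [bee cherry]
  14. access pig: MISS, evict bee. Cache (old->new): [cherry pig]
  15. access mango: MISS, evict cherry. Cache (old->new): [pig mango]
  16. access pig: HIT. Cache (old->new): [pig mango]
  17. access pear: MISS, evict pig. Cache (old->new): [mango pear]
  18. access bee: MISS, evict mango. Cache (old->new): [pear bee]
  19. access mango: MISS, evict pear. Cache (old->new): [bee mango]
  20. access cherry: MISS, evict bee. Cache (old->new): [mango cherry]
  21. access cherry: HIT. Cache (old->new): [mango cherry]
  22. access mango: HIT. Cache (old->new): [mango cherry]
  23. access bee: MISS, evict mango. Cache (old->new): [cherry bee]
  24. access cherry: HIT. Cache (old->new): [cherry bee]
  25. access cherry: HIT. Cache (old->new): [cherry bee]
  26. access cherry: HIT. Cache (old->new): [cherry bee]
  27. access cherry: HIT. Cache (old->new): [cherry bee]
  28. access bee: HIT. Cache (old->new): [cherry bee]
  29. access mango: MISS, evict cherry. Cache (old->new): [bee mango]
  30. access mango: HIT. Cache (old->new): [bee mango]
  31. access mango: HIT. Cache (old->new): [bee mango]
  32. access mango: HIT. Cache (old->new): [bee mango]
  33. access pear: MISS, evict bee. Cache (old->new): [mango pear]
  34. access pig: MISS, evict mango. Cache (old->new): [pear pig]
  35. access mango: MISS, evict pear. Cache (old->new): [pig mango]
  36. access mango: HIT. Cache (old->new): [pig mango]
  37. access pig: HIT. Cache (old->new): [pig mango]
  38. access bee: MISS, evict pig. Cache (old->new): [mango bee]
  39. access pig: MISS, evict mango. Cache (old->new): [bee pig]
  40. access pear: MISS, evict bee. Cache (old->new): [pig pear]
Total: 22 hits, 18 misses, 16 evictions

Answer: pig pear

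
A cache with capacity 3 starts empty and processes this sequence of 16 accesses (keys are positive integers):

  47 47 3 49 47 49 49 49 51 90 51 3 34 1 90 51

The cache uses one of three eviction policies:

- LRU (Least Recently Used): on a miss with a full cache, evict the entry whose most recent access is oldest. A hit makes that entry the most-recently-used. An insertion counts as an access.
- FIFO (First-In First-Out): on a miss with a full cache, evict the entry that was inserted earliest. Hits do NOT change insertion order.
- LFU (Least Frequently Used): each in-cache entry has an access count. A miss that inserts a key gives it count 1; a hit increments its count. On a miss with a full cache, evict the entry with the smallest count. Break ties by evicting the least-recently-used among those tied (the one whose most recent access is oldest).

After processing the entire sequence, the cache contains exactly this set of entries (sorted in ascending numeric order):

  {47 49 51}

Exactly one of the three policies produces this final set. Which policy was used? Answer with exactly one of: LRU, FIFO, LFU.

Simulating under each policy and comparing final sets:
  LRU: final set = {1 51 90} -> differs
  FIFO: final set = {1 51 90} -> differs
  LFU: final set = {47 49 51} -> MATCHES target
Only LFU produces the target set.

Answer: LFU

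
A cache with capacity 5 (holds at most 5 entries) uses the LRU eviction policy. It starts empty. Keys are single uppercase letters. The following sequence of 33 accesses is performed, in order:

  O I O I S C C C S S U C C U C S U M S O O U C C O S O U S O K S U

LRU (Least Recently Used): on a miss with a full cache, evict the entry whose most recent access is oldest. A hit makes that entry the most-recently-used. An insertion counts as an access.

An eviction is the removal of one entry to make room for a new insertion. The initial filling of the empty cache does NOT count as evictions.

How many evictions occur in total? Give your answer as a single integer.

LRU simulation (capacity=5):
  1. access O: MISS. Cache (LRU->MRU): [O]
  2. access I: MISS. Cache (LRU->MRU): [O I]
  3. access O: HIT. Cache (LRU->MRU): [I O]
  4. access I: HIT. Cache (LRU->MRU): [O I]
  5. access S: MISS. Cache (LRU->MRU): [O I S]
  6. access C: MISS. Cache (LRU->MRU): [O I S C]
  7. access C: HIT. Cache (LRU->MRU): [O I S C]
  8. access C: HIT. Cache (LRU->MRU): [O I S C]
  9. access S: HIT. Cache (LRU->MRU): [O I C S]
  10. access S: HIT. Cache (LRU->MRU): [O I C S]
  11. access U: MISS. Cache (LRU->MRU): [O I C S U]
  12. access C: HIT. Cache (LRU->MRU): [O I S U C]
  13. access C: HIT. Cache (LRU->MRU): [O I S U C]
  14. access U: HIT. Cache (LRU->MRU): [O I S C U]
  15. access C: HIT. Cache (LRU->MRU): [O I S U C]
  16. access S: HIT. Cache (LRU->MRU): [O I U C S]
  17. access U: HIT. Cache (LRU->MRU): [O I C S U]
  18. access M: MISS, evict O. Cache (LRU->MRU): [I C S U M]
  19. access S: HIT. Cache (LRU->MRU): [I C U M S]
  20. access O: MISS, evict I. Cache (LRU->MRU): [C U M S O]
  21. access O: HIT. Cache (LRU->MRU): [C U M S O]
  22. access U: HIT. Cache (LRU->MRU): [C M S O U]
  23. access C: HIT. Cache (LRU->MRU): [M S O U C]
  24. access C: HIT. Cache (LRU->MRU): [M S O U C]
  25. access O: HIT. Cache (LRU->MRU): [M S U C O]
  26. access S: HIT. Cache (LRU->MRU): [M U C O S]
  27. access O: HIT. Cache (LRU->MRU): [M U C S O]
  28. access U: HIT. Cache (LRU->MRU): [M C S O U]
  29. access S: HIT. Cache (LRU->MRU): [M C O U S]
  30. access O: HIT. Cache (LRU->MRU): [M C U S O]
  31. access K: MISS, evict M. Cache (LRU->MRU): [C U S O K]
  32. access S: HIT. Cache (LRU->MRU): [C U O K S]
  33. access U: HIT. Cache (LRU->MRU): [C O K S U]
Total: 25 hits, 8 misses, 3 evictions

Answer: 3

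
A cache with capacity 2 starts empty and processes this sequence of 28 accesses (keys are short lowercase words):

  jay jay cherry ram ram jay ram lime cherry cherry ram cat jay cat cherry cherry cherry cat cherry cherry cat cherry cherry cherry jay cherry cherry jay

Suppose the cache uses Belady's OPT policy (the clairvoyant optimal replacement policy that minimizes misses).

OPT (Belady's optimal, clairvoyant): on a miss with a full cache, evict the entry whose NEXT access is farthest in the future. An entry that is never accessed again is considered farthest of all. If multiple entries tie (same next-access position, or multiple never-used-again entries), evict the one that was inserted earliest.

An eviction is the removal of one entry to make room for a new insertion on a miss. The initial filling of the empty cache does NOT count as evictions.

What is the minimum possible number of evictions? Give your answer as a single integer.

Answer: 7

Derivation:
OPT (Belady) simulation (capacity=2):
  1. access jay: MISS. Cache: [jay]
  2. access jay: HIT. Next use of jay: step 6. Cache: [jay]
  3. access cherry: MISS. Cache: [jay cherry]
  4. access ram: MISS, evict cherry (next use: step 9). Cache: [jay ram]
  5. access ram: HIT. Next use of ram: step 7. Cache: [jay ram]
  6. access jay: HIT. Next use of jay: step 13. Cache: [jay ram]
  7. access ram: HIT. Next use of ram: step 11. Cache: [jay ram]
  8. access lime: MISS, evict jay (next use: step 13). Cache: [ram lime]
  9. access cherry: MISS, evict lime (next use: never). Cache: [ram cherry]
  10. access cherry: HIT. Next use of cherry: step 15. Cache: [ram cherry]
  11. access ram: HIT. Next use of ram: never. Cache: [ram cherry]
  12. access cat: MISS, evict ram (next use: never). Cache: [cherry cat]
  13. access jay: MISS, evict cherry (next use: step 15). Cache: [cat jay]
  14. access cat: HIT. Next use of cat: step 18. Cache: [cat jay]
  15. access cherry: MISS, evict jay (next use: step 25). Cache: [cat cherry]
  16. access cherry: HIT. Next use of cherry: step 17. Cache: [cat cherry]
  17. access cherry: HIT. Next use of cherry: step 19. Cache: [cat cherry]
  18. access cat: HIT. Next use of cat: step 21. Cache: [cat cherry]
  19. access cherry: HIT. Next use of cherry: step 20. Cache: [cat cherry]
  20. access cherry: HIT. Next use of cherry: step 22. Cache: [cat cherry]
  21. access cat: HIT. Next use of cat: never. Cache: [cat cherry]
  22. access cherry: HIT. Next use of cherry: step 23. Cache: [cat cherry]
  23. access cherry: HIT. Next use of cherry: step 24. Cache: [cat cherry]
  24. access cherry: HIT. Next use of cherry: step 26. Cache: [cat cherry]
  25. access jay: MISS, evict cat (next use: never). Cache: [cherry jay]
  26. access cherry: HIT. Next use of cherry: step 27. Cache: [cherry jay]
  27. access cherry: HIT. Next use of cherry: never. Cache: [cherry jay]
  28. access jay: HIT. Next use of jay: never. Cache: [cherry jay]
Total: 19 hits, 9 misses, 7 evictions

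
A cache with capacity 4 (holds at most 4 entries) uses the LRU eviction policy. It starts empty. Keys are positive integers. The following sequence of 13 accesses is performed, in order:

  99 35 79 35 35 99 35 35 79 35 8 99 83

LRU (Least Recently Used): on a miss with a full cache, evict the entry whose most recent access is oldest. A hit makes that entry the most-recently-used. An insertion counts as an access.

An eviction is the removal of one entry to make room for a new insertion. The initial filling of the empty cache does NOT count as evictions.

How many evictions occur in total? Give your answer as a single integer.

LRU simulation (capacity=4):
  1. access 99: MISS. Cache (LRU->MRU): [99]
  2. access 35: MISS. Cache (LRU->MRU): [99 35]
  3. access 79: MISS. Cache (LRU->MRU): [99 35 79]
  4. access 35: HIT. Cache (LRU->MRU): [99 79 35]
  5. access 35: HIT. Cache (LRU->MRU): [99 79 35]
  6. access 99: HIT. Cache (LRU->MRU): [79 35 99]
  7. access 35: HIT. Cache (LRU->MRU): [79 99 35]
  8. access 35: HIT. Cache (LRU->MRU): [79 99 35]
  9. access 79: HIT. Cache (LRU->MRU): [99 35 79]
  10. access 35: HIT. Cache (LRU->MRU): [99 79 35]
  11. access 8: MISS. Cache (LRU->MRU): [99 79 35 8]
  12. access 99: HIT. Cache (LRU->MRU): [79 35 8 99]
  13. access 83: MISS, evict 79. Cache (LRU->MRU): [35 8 99 83]
Total: 8 hits, 5 misses, 1 evictions

Answer: 1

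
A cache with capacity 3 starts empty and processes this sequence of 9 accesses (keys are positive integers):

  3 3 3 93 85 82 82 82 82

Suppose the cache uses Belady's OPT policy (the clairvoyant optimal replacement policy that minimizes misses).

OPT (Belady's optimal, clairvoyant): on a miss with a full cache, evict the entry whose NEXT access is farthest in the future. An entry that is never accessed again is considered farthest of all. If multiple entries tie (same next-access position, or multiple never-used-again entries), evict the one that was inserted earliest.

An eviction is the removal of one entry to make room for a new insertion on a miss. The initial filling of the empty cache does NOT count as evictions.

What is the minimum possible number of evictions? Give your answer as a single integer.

Answer: 1

Derivation:
OPT (Belady) simulation (capacity=3):
  1. access 3: MISS. Cache: [3]
  2. access 3: HIT. Next use of 3: step 3. Cache: [3]
  3. access 3: HIT. Next use of 3: never. Cache: [3]
  4. access 93: MISS. Cache: [3 93]
  5. access 85: MISS. Cache: [3 93 85]
  6. access 82: MISS, evict 3 (next use: never). Cache: [93 85 82]
  7. access 82: HIT. Next use of 82: step 8. Cache: [93 85 82]
  8. access 82: HIT. Next use of 82: step 9. Cache: [93 85 82]
  9. access 82: HIT. Next use of 82: never. Cache: [93 85 82]
Total: 5 hits, 4 misses, 1 evictions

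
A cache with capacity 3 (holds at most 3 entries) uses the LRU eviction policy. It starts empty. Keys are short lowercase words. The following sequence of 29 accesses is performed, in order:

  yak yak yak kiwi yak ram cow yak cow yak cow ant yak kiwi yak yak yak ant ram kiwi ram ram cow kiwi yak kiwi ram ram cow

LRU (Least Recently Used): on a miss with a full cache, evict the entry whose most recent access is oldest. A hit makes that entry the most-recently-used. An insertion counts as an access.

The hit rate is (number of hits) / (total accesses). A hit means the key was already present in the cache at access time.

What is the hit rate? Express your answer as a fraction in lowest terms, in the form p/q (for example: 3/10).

LRU simulation (capacity=3):
  1. access yak: MISS. Cache (LRU->MRU): [yak]
  2. access yak: HIT. Cache (LRU->MRU): [yak]
  3. access yak: HIT. Cache (LRU->MRU): [yak]
  4. access kiwi: MISS. Cache (LRU->MRU): [yak kiwi]
  5. access yak: HIT. Cache (LRU->MRU): [kiwi yak]
  6. access ram: MISS. Cache (LRU->MRU): [kiwi yak ram]
  7. access cow: MISS, evict kiwi. Cache (LRU->MRU): [yak ram cow]
  8. access yak: HIT. Cache (LRU->MRU): [ram cow yak]
  9. access cow: HIT. Cache (LRU->MRU): [ram yak cow]
  10. access yak: HIT. Cache (LRU->MRU): [ram cow yak]
  11. access cow: HIT. Cache (LRU->MRU): [ram yak cow]
  12. access ant: MISS, evict ram. Cache (LRU->MRU): [yak cow ant]
  13. access yak: HIT. Cache (LRU->MRU): [cow ant yak]
  14. access kiwi: MISS, evict cow. Cache (LRU->MRU): [ant yak kiwi]
  15. access yak: HIT. Cache (LRU->MRU): [ant kiwi yak]
  16. access yak: HIT. Cache (LRU->MRU): [ant kiwi yak]
  17. access yak: HIT. Cache (LRU->MRU): [ant kiwi yak]
  18. access ant: HIT. Cache (LRU->MRU): [kiwi yak ant]
  19. access ram: MISS, evict kiwi. Cache (LRU->MRU): [yak ant ram]
  20. access kiwi: MISS, evict yak. Cache (LRU->MRU): [ant ram kiwi]
  21. access ram: HIT. Cache (LRU->MRU): [ant kiwi ram]
  22. access ram: HIT. Cache (LRU->MRU): [ant kiwi ram]
  23. access cow: MISS, evict ant. Cache (LRU->MRU): [kiwi ram cow]
  24. access kiwi: HIT. Cache (LRU->MRU): [ram cow kiwi]
  25. access yak: MISS, evict ram. Cache (LRU->MRU): [cow kiwi yak]
  26. access kiwi: HIT. Cache (LRU->MRU): [cow yak kiwi]
  27. access ram: MISS, evict cow. Cache (LRU->MRU): [yak kiwi ram]
  28. access ram: HIT. Cache (LRU->MRU): [yak kiwi ram]
  29. access cow: MISS, evict yak. Cache (LRU->MRU): [kiwi ram cow]
Total: 17 hits, 12 misses, 9 evictions

Hit rate = 17/29

Answer: 17/29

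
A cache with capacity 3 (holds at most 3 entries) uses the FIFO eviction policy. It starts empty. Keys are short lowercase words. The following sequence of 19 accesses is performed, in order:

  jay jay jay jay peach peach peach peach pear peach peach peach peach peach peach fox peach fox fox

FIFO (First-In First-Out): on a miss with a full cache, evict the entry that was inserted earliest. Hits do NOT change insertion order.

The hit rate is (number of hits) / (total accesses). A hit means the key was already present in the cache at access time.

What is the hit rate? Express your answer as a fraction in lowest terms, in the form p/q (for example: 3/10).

Answer: 15/19

Derivation:
FIFO simulation (capacity=3):
  1. access jay: MISS. Cache (old->new): [jay]
  2. access jay: HIT. Cache (old->new): [jay]
  3. access jay: HIT. Cache (old->new): [jay]
  4. access jay: HIT. Cache (old->new): [jay]
  5. access peach: MISS. Cache (old->new): [jay peach]
  6. access peach: HIT. Cache (old->new): [jay peach]
  7. access peach: HIT. Cache (old->new): [jay peach]
  8. access peach: HIT. Cache (old->new): [jay peach]
  9. access pear: MISS. Cache (old->new): [jay peach pear]
  10. access peach: HIT. Cache (old->new): [jay peach pear]
  11. access peach: HIT. Cache (old->new): [jay peach pear]
  12. access peach: HIT. Cache (old->new): [jay peach pear]
  13. access peach: HIT. Cache (old->new): [jay peach pear]
  14. access peach: HIT. Cache (old->new): [jay peach pear]
  15. access peach: HIT. Cache (old->new): [jay peach pear]
  16. access fox: MISS, evict jay. Cache (old->new): [peach pear fox]
  17. access peach: HIT. Cache (old->new): [peach pear fox]
  18. access fox: HIT. Cache (old->new): [peach pear fox]
  19. access fox: HIT. Cache (old->new): [peach pear fox]
Total: 15 hits, 4 misses, 1 evictions

Hit rate = 15/19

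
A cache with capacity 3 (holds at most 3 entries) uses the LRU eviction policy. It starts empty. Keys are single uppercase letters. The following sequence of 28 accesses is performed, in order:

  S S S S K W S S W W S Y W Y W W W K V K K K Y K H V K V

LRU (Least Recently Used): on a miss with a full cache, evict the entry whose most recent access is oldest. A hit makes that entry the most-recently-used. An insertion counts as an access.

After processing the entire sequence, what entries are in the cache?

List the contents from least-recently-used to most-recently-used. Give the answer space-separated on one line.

LRU simulation (capacity=3):
  1. access S: MISS. Cache (LRU->MRU): [S]
  2. access S: HIT. Cache (LRU->MRU): [S]
  3. access S: HIT. Cache (LRU->MRU): [S]
  4. access S: HIT. Cache (LRU->MRU): [S]
  5. access K: MISS. Cache (LRU->MRU): [S K]
  6. access W: MISS. Cache (LRU->MRU): [S K W]
  7. access S: HIT. Cache (LRU->MRU): [K W S]
  8. access S: HIT. Cache (LRU->MRU): [K W S]
  9. access W: HIT. Cache (LRU->MRU): [K S W]
  10. access W: HIT. Cache (LRU->MRU): [K S W]
  11. access S: HIT. Cache (LRU->MRU): [K W S]
  12. access Y: MISS, evict K. Cache (LRU->MRU): [W S Y]
  13. access W: HIT. Cache (LRU->MRU): [S Y W]
  14. access Y: HIT. Cache (LRU->MRU): [S W Y]
  15. access W: HIT. Cache (LRU->MRU): [S Y W]
  16. access W: HIT. Cache (LRU->MRU): [S Y W]
  17. access W: HIT. Cache (LRU->MRU): [S Y W]
  18. access K: MISS, evict S. Cache (LRU->MRU): [Y W K]
  19. access V: MISS, evict Y. Cache (LRU->MRU): [W K V]
  20. access K: HIT. Cache (LRU->MRU): [W V K]
  21. access K: HIT. Cache (LRU->MRU): [W V K]
  22. access K: HIT. Cache (LRU->MRU): [W V K]
  23. access Y: MISS, evict W. Cache (LRU->MRU): [V K Y]
  24. access K: HIT. Cache (LRU->MRU): [V Y K]
  25. access H: MISS, evict V. Cache (LRU->MRU): [Y K H]
  26. access V: MISS, evict Y. Cache (LRU->MRU): [K H V]
  27. access K: HIT. Cache (LRU->MRU): [H V K]
  28. access V: HIT. Cache (LRU->MRU): [H K V]
Total: 19 hits, 9 misses, 6 evictions

Answer: H K V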